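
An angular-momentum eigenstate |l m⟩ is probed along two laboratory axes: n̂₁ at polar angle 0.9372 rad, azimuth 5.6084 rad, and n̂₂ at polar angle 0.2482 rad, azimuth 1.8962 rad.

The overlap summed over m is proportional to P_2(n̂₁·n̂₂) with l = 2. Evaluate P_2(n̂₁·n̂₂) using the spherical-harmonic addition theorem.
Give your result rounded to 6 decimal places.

-0.251171

Expand P_2 via completeness: Σ_{m} conj(Y_{2,m}) at Ω₁ times Y_{2,m} at Ω₂ —
  term(m=-2) = +0.002436+0.005317i   from Y*(Ω₁)=+0.055049-0.244763i, Y(Ω₂)=-0.018546+0.014123i
  term(m=-1) = -0.057069-0.036628i   from Y*(Ω₁)=+0.287824-0.230280i, Y(Ω₂)=-0.058813-0.174314i
  term(m=+0) = +0.009329+0.000000i   from Y*(Ω₁)=+0.016261-0.000000i, Y(Ω₂)=+0.573683+0.000000i
  term(m=+1) = -0.057069+0.036628i   from Y*(Ω₁)=-0.287824-0.230280i, Y(Ω₂)=+0.058813-0.174314i
  term(m=+2) = +0.002436-0.005317i   from Y*(Ω₁)=+0.055049+0.244763i, Y(Ω₂)=-0.018546-0.014123i
Total Σ_m = -0.099938+0.000000i. Multiply by 2.513274: -0.251171+0.000000i. P_2(cos γ) = -0.251171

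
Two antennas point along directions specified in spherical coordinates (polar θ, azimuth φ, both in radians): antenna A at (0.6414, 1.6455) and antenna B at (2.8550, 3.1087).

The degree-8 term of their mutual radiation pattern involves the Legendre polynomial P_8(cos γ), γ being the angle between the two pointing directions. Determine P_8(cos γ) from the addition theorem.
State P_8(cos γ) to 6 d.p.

Addition theorem: P_8(cos γ) = (4π/17) Σ_m Y*_{lm}(Ω₁) Y_{lm}(Ω₂), m = −8…8:
  m=-8: Y*=(0.006998, 0.004763)  Y=(0.000020, 0.000005)  product (0.000000, 0.000000)
  m=-7: Y*=(0.022646, -0.039285)  Y=(0.000278, 0.000065)  product (0.000009, -0.000009)
  m=-6: Y*=(-0.134311, -0.064586)  Y=(0.002411, 0.000482)  product (-0.000293, -0.000220)
  m=-5: Y*=(-0.120865, 0.308394)  Y=(0.015003, 0.002490)  product (-0.002581, 0.004326)
  m=-4: Y*=(0.459875, 0.141659)  Y=(0.068754, 0.009099)  product (0.030329, 0.013924)
  m=-3: Y*=(0.079381, -0.348256)  Y=(0.227778, 0.022550)  product (0.025934, -0.077535)
  m=-2: Y*=(0.104351, 0.015708)  Y=(0.506390, 0.033361)  product (0.052318, 0.011436)
  m=-1: Y*=(0.030928, -0.413241)  Y=(0.600701, 0.019766)  product (0.026747, -0.247623)
  m=+0: Y*=(-0.026753, -0.000000)  Y=(-0.019696, 0.000000)  product (0.000527, 0.000000)
  m=+1: Y*=(-0.030928, -0.413241)  Y=(-0.600701, 0.019766)  product (0.026747, 0.247623)
  m=+2: Y*=(0.104351, -0.015708)  Y=(0.506390, -0.033361)  product (0.052318, -0.011436)
  m=+3: Y*=(-0.079381, -0.348256)  Y=(-0.227778, 0.022550)  product (0.025934, 0.077535)
  m=+4: Y*=(0.459875, -0.141659)  Y=(0.068754, -0.009099)  product (0.030329, -0.013924)
  m=+5: Y*=(0.120865, 0.308394)  Y=(-0.015003, 0.002490)  product (-0.002581, -0.004326)
  m=+6: Y*=(-0.134311, 0.064586)  Y=(0.002411, -0.000482)  product (-0.000293, 0.000220)
  m=+7: Y*=(-0.022646, -0.039285)  Y=(-0.000278, 0.000065)  product (0.000009, 0.000009)
  m=+8: Y*=(0.006998, -0.004763)  Y=(0.000020, -0.000005)  product (0.000000, -0.000000)
Total Σ_m = (0.265455, -0.000000). Multiply by 0.739198: (0.196224, -0.000000). P_8(cos γ) = 0.196224

0.196224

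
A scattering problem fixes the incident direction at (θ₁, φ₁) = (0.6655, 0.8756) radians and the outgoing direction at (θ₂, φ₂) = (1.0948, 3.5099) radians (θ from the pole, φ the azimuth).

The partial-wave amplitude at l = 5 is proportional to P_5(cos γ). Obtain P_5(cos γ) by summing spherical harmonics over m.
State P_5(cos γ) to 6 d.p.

-0.208954

Term-by-term m-sum for l=5 (normalisation 4π/11 = 1.142397):
  m=-5: Y*=(-0.013671, -0.039347)  Y=(0.068863, 0.248105)  product (0.008821, -0.006101)
  m=-4: Y*=(-0.157004, -0.059241)  Y=(0.040890, -0.417770)  product (-0.031169, 0.063169)
  m=-3: Y*=(-0.323841, 0.183186)  Y=(-0.097089, 0.193102)  product (-0.003932, -0.080320)
  m=-2: Y*=(-0.078085, 0.428129)  Y=(-0.168195, 0.152536)  product (-0.052172, -0.083920)
  m=-1: Y*=(0.047807, 0.057315)  Y=(0.269237, -0.103903)  product (0.018827, 0.010464)
  m=+0: Y*=(-0.385716, -0.000000)  Y=(0.165036, 0.000000)  product (-0.063657, -0.000000)
  m=+1: Y*=(-0.047807, 0.057315)  Y=(-0.269237, -0.103903)  product (0.018827, -0.010464)
  m=+2: Y*=(-0.078085, -0.428129)  Y=(-0.168195, -0.152536)  product (-0.052172, 0.083920)
  m=+3: Y*=(0.323841, 0.183186)  Y=(0.097089, 0.193102)  product (-0.003932, 0.080320)
  m=+4: Y*=(-0.157004, 0.059241)  Y=(0.040890, 0.417770)  product (-0.031169, -0.063169)
  m=+5: Y*=(0.013671, -0.039347)  Y=(-0.068863, 0.248105)  product (0.008821, 0.006101)
Total Σ_m = (-0.182908, 0.000000). Multiply by 1.142397: (-0.208954, 0.000000). P_5(cos γ) = -0.208954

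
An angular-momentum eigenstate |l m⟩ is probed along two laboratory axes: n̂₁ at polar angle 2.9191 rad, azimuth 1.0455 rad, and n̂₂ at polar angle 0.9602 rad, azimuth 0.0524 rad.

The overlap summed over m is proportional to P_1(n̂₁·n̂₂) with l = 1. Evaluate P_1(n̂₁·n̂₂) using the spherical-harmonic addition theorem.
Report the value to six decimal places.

Term-by-term m-sum for l=1 (normalisation 4π/3 = 4.188790):
  m=-1: Y*=+0.038231+0.065959i  Y=+0.282677-0.014826i  product +0.011785+0.018078i
  m=+0: Y*=-0.476559-0.000000i  Y=+0.280143+0.000000i  product -0.133505-0.000000i
  m=+1: Y*=-0.038231+0.065959i  Y=-0.282677-0.014826i  product +0.011785-0.018078i
Total Σ_m = -0.109935+0.000000i. Multiply by 4.188790: -0.460495+0.000000i. P_1(cos γ) = -0.460495

-0.460495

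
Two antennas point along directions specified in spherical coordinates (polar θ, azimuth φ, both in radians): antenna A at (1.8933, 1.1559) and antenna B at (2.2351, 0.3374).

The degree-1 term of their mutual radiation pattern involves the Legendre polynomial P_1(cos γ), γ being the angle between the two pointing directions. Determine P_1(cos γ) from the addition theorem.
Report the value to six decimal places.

Summing Y*_{l m}(θ₁,φ₁)·Y_{l m}(θ₂,φ₂) over m ∈ [−1, 1]; prefactor 4π/(2·1+1) = 4.188790:
  m=-1: Y*=+0.132087+0.299881i  Y=+0.256686-0.090049i  product +0.060909+0.065081i
  m=+0: Y*=-0.154859-0.000000i  Y=-0.301229+0.000000i  product +0.046648+0.000000i
  m=+1: Y*=-0.132087+0.299881i  Y=-0.256686-0.090049i  product +0.060909-0.065081i
Σ over m = +0.168466+0.000000i; ×(4π/3) → +0.705669+0.000000i. Real part: 0.705669

0.705669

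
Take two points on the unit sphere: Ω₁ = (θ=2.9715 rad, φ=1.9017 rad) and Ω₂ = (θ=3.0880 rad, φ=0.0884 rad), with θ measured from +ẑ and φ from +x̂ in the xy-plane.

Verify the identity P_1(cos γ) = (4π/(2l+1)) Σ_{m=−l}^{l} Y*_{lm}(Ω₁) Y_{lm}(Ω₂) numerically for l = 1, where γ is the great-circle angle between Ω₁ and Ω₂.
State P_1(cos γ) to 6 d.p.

0.981977

Expand P_1 via completeness: Σ_{m} conj(Y_{1,m}) at Ω₁ times Y_{1,m} at Ω₂ —
  m=-1: Y*=-0.01900 + 0.05531j  Y=0.01843 - 0.00163j  product -0.00026 + 0.00105j
  m=+0: Y*=-0.48155 + 0.00000j  Y=-0.48790 + 0.00000j  product 0.23495 + 0.00000j
  m=+1: Y*=0.01900 + 0.05531j  Y=-0.01843 - 0.00163j  product -0.00026 - 0.00105j
Accumulated sum 0.23443 + 0.00000j; after 4π/(2l+1) scaling, 0.98198 + 0.00000j ⇒ P_1 = 0.981977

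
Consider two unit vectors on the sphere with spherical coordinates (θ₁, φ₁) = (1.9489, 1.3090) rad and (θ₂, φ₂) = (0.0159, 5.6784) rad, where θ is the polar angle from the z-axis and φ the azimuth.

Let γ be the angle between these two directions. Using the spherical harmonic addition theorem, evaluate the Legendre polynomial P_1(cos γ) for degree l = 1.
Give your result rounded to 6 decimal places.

Summing Y*_{l m}(θ₁,φ₁)·Y_{l m}(θ₂,φ₂) over m ∈ [−1, 1]; prefactor 4π/(2·1+1) = 4.188790:
  [-1]  conj(Y_{1,-1})(Ω₁) = (0.083103, 0.310150) ; Y_{1,-1}(Ω₂) = (0.004519, 0.003123) ; Δ = (-0.000593, 0.001661)
  [+0]  conj(Y_{1,0})(Ω₁) = (-0.180372, -0.000000) ; Y_{1,0}(Ω₂) = (0.488541, 0.000000) ; Δ = (-0.088119, -0.000000)
  [+1]  conj(Y_{1,1})(Ω₁) = (-0.083103, 0.310150) ; Y_{1,1}(Ω₂) = (-0.004519, 0.003123) ; Δ = (-0.000593, -0.001661)
Total Σ_m = (-0.089305, 0.000000). Multiply by 4.188790: (-0.374081, 0.000000). P_1(cos γ) = -0.374081

-0.374081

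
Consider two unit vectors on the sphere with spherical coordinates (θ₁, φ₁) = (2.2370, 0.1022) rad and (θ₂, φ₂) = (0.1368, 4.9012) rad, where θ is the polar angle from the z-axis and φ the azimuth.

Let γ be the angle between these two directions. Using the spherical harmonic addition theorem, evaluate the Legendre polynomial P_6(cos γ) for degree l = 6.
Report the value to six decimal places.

Term-by-term m-sum for l=6 (normalisation 4π/13 = 0.966644):
  [-6]  conj(Y_{6,-6})(Ω₁) = 0.09328 + 0.06564j ; Y_{6,-6}(Ω₂) = -0.00000 + 0.00000j ; Δ = -0.00000 + 0.00000j
  [-5]  conj(Y_{6,-5})(Ω₁) = -0.27092 - 0.15190j ; Y_{6,-5}(Ω₂) = 0.00006 + 0.00005j ; Δ = -0.00001 - 0.00002j
  [-4]  conj(Y_{6,-4})(Ω₁) = 0.40036 + 0.17344j ; Y_{6,-4}(Ω₂) = 0.00088 - 0.00083j ; Δ = 0.00050 - 0.00018j
  [-3]  conj(Y_{6,-3})(Ω₁) = -0.22402 - 0.07092j ; Y_{6,-3}(Ω₂) = -0.00685 - 0.01077j ; Δ = 0.00077 + 0.00290j
  [-2]  conj(Y_{6,-2})(Ω₁) = -0.20914 - 0.04335j ; Y_{6,-2}(Ω₂) = -0.08513 + 0.03377j ; Δ = 0.01927 - 0.00337j
  [-1]  conj(Y_{6,-1})(Ω₁) = 0.32739 + 0.03358j ; Y_{6,-1}(Ω₂) = 0.07670 + 0.40137j ; Δ = 0.01163 + 0.13398j
  [+0]  conj(Y_{6,0})(Ω₁) = 0.12860 + 0.00000j ; Y_{6,0}(Ω₂) = 0.82671 + 0.00000j ; Δ = 0.10631 + 0.00000j
  [+1]  conj(Y_{6,1})(Ω₁) = -0.32739 + 0.03358j ; Y_{6,1}(Ω₂) = -0.07670 + 0.40137j ; Δ = 0.01163 - 0.13398j
  [+2]  conj(Y_{6,2})(Ω₁) = -0.20914 + 0.04335j ; Y_{6,2}(Ω₂) = -0.08513 - 0.03377j ; Δ = 0.01927 + 0.00337j
  [+3]  conj(Y_{6,3})(Ω₁) = 0.22402 - 0.07092j ; Y_{6,3}(Ω₂) = 0.00685 - 0.01077j ; Δ = 0.00077 - 0.00290j
  [+4]  conj(Y_{6,4})(Ω₁) = 0.40036 - 0.17344j ; Y_{6,4}(Ω₂) = 0.00088 + 0.00083j ; Δ = 0.00050 + 0.00018j
  [+5]  conj(Y_{6,5})(Ω₁) = 0.27092 - 0.15190j ; Y_{6,5}(Ω₂) = -0.00006 + 0.00005j ; Δ = -0.00001 + 0.00002j
  [+6]  conj(Y_{6,6})(Ω₁) = 0.09328 - 0.06564j ; Y_{6,6}(Ω₂) = -0.00000 - 0.00000j ; Δ = -0.00000 - 0.00000j
Total Σ_m = 0.17062 + 0.00000j. Multiply by 0.966644: 0.16493 + 0.00000j. P_6(cos γ) = 0.164931

0.164931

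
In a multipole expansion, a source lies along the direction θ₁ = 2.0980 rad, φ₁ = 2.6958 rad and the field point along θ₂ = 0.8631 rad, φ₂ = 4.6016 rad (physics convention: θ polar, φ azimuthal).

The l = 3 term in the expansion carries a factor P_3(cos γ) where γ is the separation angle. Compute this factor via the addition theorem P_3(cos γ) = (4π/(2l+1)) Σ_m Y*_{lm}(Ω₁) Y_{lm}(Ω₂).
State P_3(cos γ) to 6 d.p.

Expand P_3 via completeness: Σ_{m} conj(Y_{3,m}) at Ω₁ times Y_{3,m} at Ω₂ —
  term(m=-3) = 0.04161 + 0.02643j   from Y*(Ω₁)=-0.06229 + 0.26200j, Y(Ω₂)=0.05973 - 0.17303j
  term(m=-2) = 0.11547 - 0.09148j   from Y*(Ω₁)=-0.24124 + 0.29880j, Y(Ω₂)=-0.37423 - 0.08430j
  term(m=-1) = -0.00667 - 0.01915j   from Y*(Ω₁)=-0.06694 + 0.03199j, Y(Ω₂)=-0.03022 + 0.27166j
  term(m=+0) = -0.07007 + 0.00000j   from Y*(Ω₁)=0.32563 + 0.00000j, Y(Ω₂)=-0.21517 + 0.00000j
  term(m=+1) = -0.00667 + 0.01915j   from Y*(Ω₁)=0.06694 + 0.03199j, Y(Ω₂)=0.03022 + 0.27166j
  term(m=+2) = 0.11547 + 0.09148j   from Y*(Ω₁)=-0.24124 - 0.29880j, Y(Ω₂)=-0.37423 + 0.08430j
  term(m=+3) = 0.04161 - 0.02643j   from Y*(Ω₁)=0.06229 + 0.26200j, Y(Ω₂)=-0.05973 - 0.17303j
Accumulated sum 0.23076 - 0.00000j; after 4π/(2l+1) scaling, 0.41426 - 0.00000j ⇒ P_3 = 0.414264

0.414264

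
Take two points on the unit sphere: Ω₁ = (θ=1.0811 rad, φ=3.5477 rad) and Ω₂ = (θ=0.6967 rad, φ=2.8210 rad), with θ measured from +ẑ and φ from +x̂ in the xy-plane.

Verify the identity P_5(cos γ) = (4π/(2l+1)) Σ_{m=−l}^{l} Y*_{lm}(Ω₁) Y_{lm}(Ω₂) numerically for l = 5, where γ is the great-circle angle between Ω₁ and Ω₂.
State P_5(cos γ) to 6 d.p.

-0.414012

Addition theorem: P_5(cos γ) = (4π/11) Σ_m Y*_{lm}(Ω₁) Y_{lm}(Ω₂), m = −5…5:
  m=-5: 0.11022 - 0.22261j × 0.00162 - 0.05047j = -0.01106 - 0.00592j  (running Σ = -0.01106 - 0.00592j)
  m=-4: -0.02244 + 0.41808j × 0.05429 + 0.18298j = -0.07772 + 0.01859j  (running Σ = -0.08877 + 0.01267j)
  m=-3: -0.08135 - 0.22115j × -0.22454 - 0.32194j = -0.05293 + 0.07585j  (running Σ = -0.14171 + 0.08851j)
  m=-2: -0.14361 - 0.15152j × 0.32800 + 0.24481j = -0.01001 - 0.08486j  (running Σ = -0.15171 + 0.00366j)
  m=-1: 0.27769 + 0.11941j × -0.00607 - 0.00202j = -0.00145 - 0.00128j  (running Σ = -0.15316 + 0.00237j)
  m=0: 0.14286 + 0.00000j × -0.39262 + 0.00000j = -0.05609 + 0.00000j  (running Σ = -0.20925 + 0.00237j)
  m=1: -0.27769 + 0.11941j × 0.00607 - 0.00202j = -0.00145 + 0.00128j  (running Σ = -0.21069 + 0.00366j)
  m=2: -0.14361 + 0.15152j × 0.32800 - 0.24481j = -0.01001 + 0.08486j  (running Σ = -0.22070 + 0.08851j)
  m=3: 0.08135 - 0.22115j × 0.22454 - 0.32194j = -0.05293 - 0.07585j  (running Σ = -0.27363 + 0.01267j)
  m=4: -0.02244 - 0.41808j × 0.05429 - 0.18298j = -0.07772 - 0.01859j  (running Σ = -0.35135 - 0.00592j)
  m=5: -0.11022 - 0.22261j × -0.00162 - 0.05047j = -0.01106 + 0.00592j  (running Σ = -0.36241 - 0.00000j)
Σ over m = -0.36241 - 0.00000j; ×(4π/11) → -0.41401 - 0.00000j. Real part: -0.414012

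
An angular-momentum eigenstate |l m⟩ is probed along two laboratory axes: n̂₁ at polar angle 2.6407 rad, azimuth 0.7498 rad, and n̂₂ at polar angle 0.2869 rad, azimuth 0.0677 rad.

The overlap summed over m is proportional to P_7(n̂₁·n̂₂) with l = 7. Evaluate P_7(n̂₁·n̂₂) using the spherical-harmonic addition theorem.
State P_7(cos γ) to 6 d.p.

-0.022549

Term-by-term m-sum for l=7 (normalisation 4π/15 = 0.837758):
  m=-7: 0.00150 - 0.00253j × 0.00006 - 0.00003j = 0.00000 - 0.00000j  (running Σ = 0.00000 - 0.00000j)
  m=-6: 0.00427 + 0.01967j × 0.00085 - 0.00036j = 0.00001 + 0.00002j  (running Σ = 0.00001 + 0.00001j)
  m=-5: -0.06926 - 0.04814j × 0.00688 - 0.00242j = -0.00059 - 0.00016j  (running Σ = -0.00058 - 0.00015j)
  m=-4: 0.23726 - 0.03401j × 0.03896 - 0.01082j = 0.00888 - 0.00389j  (running Σ = 0.00829 - 0.00404j)
  m=-3: -0.28355 + 0.35165j × 0.15543 - 0.03201j = -0.03282 + 0.06373j  (running Σ = -0.02452 + 0.05969j)
  m=-2: -0.03381 - 0.47409j × 0.41463 - 0.05649j = -0.04080 - 0.19467j  (running Σ = -0.06532 - 0.13497j)
  m=-1: 0.02774 + 0.02583j × 0.61792 - 0.04190j = 0.01822 + 0.01480j  (running Σ = -0.04710 - 0.12017j)
  m=0: 0.44823 + 0.00000j × 0.15010 + 0.00000j = 0.06728 + 0.00000j  (running Σ = 0.02018 - 0.12017j)
  m=1: -0.02774 + 0.02583j × -0.61792 - 0.04190j = 0.01822 - 0.01480j  (running Σ = 0.03841 - 0.13497j)
  m=2: -0.03381 + 0.47409j × 0.41463 + 0.05649j = -0.04080 + 0.19467j  (running Σ = -0.00239 + 0.05969j)
  m=3: 0.28355 + 0.35165j × -0.15543 - 0.03201j = -0.03282 - 0.06373j  (running Σ = -0.03521 - 0.00404j)
  m=4: 0.23726 + 0.03401j × 0.03896 + 0.01082j = 0.00888 + 0.00389j  (running Σ = -0.02633 - 0.00015j)
  m=5: 0.06926 - 0.04814j × -0.00688 - 0.00242j = -0.00059 + 0.00016j  (running Σ = -0.02693 + 0.00001j)
  m=6: 0.00427 - 0.01967j × 0.00085 + 0.00036j = 0.00001 - 0.00002j  (running Σ = -0.02692 - 0.00000j)
  m=7: -0.00150 - 0.00253j × -0.00006 - 0.00003j = 0.00000 + 0.00000j  (running Σ = -0.02692 + 0.00000j)
Accumulated sum -0.02692 + 0.00000j; after 4π/(2l+1) scaling, -0.02255 + 0.00000j ⇒ P_7 = -0.022549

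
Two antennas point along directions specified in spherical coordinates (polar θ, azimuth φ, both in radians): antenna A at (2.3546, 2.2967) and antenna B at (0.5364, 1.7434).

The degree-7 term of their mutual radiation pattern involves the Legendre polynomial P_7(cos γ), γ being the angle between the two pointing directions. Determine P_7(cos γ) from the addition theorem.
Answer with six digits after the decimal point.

0.225740

Expand P_7 via completeness: Σ_{m} conj(Y_{7,m}) at Ω₁ times Y_{7,m} at Ω₂ —
  term(m=-7) = (-0.000151, -0.000136)   from Y*(Ω₁)=(-0.041686, -0.016117), Y(Ω₂)=(0.004256, 0.001615)
  term(m=-6) = (0.004700, 0.000847)   from Y*(Ω₁)=(-0.058248, -0.156185), Y(Ω₂)=(-0.014610, 0.024643)
  term(m=-5) = (-0.036687, 0.014445)   from Y*(Ω₁)=(0.167946, -0.316445), Y(Ω₂)=(-0.083623, -0.071554)
  term(m=-4) = (0.077214, -0.103187)   from Y*(Ω₁)=(0.440739, -0.106912), Y(Ω₂)=(0.219092, -0.180978)
  term(m=-3) = (-0.009386, 0.105060)   from Y*(Ω₁)=(0.181676, 0.126144), Y(Ω₂)=(0.236055, 0.414379)
  term(m=-2) = (0.044185, 0.088250)   from Y*(Ω₁)=(-0.028296, -0.236679), Y(Ω₂)=(-0.389617, 0.140109)
  term(m=-1) = (0.023237, 0.014352)   from Y*(Ω₁)=(0.227131, -0.255903), Y(Ω₂)=(0.013709, 0.078636)
  term(m=+0) = (0.063234, 0.000000)   from Y*(Ω₁)=(-0.142913, -0.000000), Y(Ω₂)=(-0.442464, 0.000000)
  term(m=+1) = (0.023237, -0.014352)   from Y*(Ω₁)=(-0.227131, -0.255903), Y(Ω₂)=(-0.013709, 0.078636)
  term(m=+2) = (0.044185, -0.088250)   from Y*(Ω₁)=(-0.028296, 0.236679), Y(Ω₂)=(-0.389617, -0.140109)
  term(m=+3) = (-0.009386, -0.105060)   from Y*(Ω₁)=(-0.181676, 0.126144), Y(Ω₂)=(-0.236055, 0.414379)
  term(m=+4) = (0.077214, 0.103187)   from Y*(Ω₁)=(0.440739, 0.106912), Y(Ω₂)=(0.219092, 0.180978)
  term(m=+5) = (-0.036687, -0.014445)   from Y*(Ω₁)=(-0.167946, -0.316445), Y(Ω₂)=(0.083623, -0.071554)
  term(m=+6) = (0.004700, -0.000847)   from Y*(Ω₁)=(-0.058248, 0.156185), Y(Ω₂)=(-0.014610, -0.024643)
  term(m=+7) = (-0.000151, 0.000136)   from Y*(Ω₁)=(0.041686, -0.016117), Y(Ω₂)=(-0.004256, 0.001615)
Accumulated sum (0.269457, 0.000000); after 4π/(2l+1) scaling, (0.225740, 0.000000) ⇒ P_7 = 0.225740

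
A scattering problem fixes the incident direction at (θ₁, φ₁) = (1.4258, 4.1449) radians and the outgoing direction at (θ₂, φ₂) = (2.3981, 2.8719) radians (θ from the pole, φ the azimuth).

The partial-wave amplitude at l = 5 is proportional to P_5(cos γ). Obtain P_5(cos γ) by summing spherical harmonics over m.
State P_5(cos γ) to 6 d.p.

Expand P_5 via completeness: Σ_{m} conj(Y_{5,m}) at Ω₁ times Y_{5,m} at Ω₂ —
  [-5]  conj(Y_{5,-5})(Ω₁) = -0.13186 + 0.42008j ; Y_{5,-5}(Ω₂) = -0.01454 - 0.06432j ; Δ = 0.02894 + 0.00237j
  [-4]  conj(Y_{5,-4})(Ω₁) = -0.13084 - 0.15561j ; Y_{5,-4}(Ω₂) = -0.10713 - 0.19987j ; Δ = -0.01708 + 0.04282j
  [-3]  conj(Y_{5,-3})(Ω₁) = -0.26984 + 0.03574j ; Y_{5,-3}(Ω₂) = -0.28703 - 0.30095j ; Δ = 0.08821 + 0.07095j
  [-2]  conj(Y_{5,-2})(Ω₁) = 0.09488 - 0.20374j ; Y_{5,-2}(Ω₂) = -0.30678 - 0.18364j ; Δ = -0.06652 + 0.04508j
  [-1]  conj(Y_{5,-1})(Ω₁) = -0.12212 - 0.19158j ; Y_{5,-1}(Ω₂) = 0.08780 + 0.02427j ; Δ = -0.00607 - 0.01979j
  [+0]  conj(Y_{5,0})(Ω₁) = 0.22924 + 0.00000j ; Y_{5,0}(Ω₂) = 0.38160 + 0.00000j ; Δ = 0.08748 + 0.00000j
  [+1]  conj(Y_{5,1})(Ω₁) = 0.12212 - 0.19158j ; Y_{5,1}(Ω₂) = -0.08780 + 0.02427j ; Δ = -0.00607 + 0.01979j
  [+2]  conj(Y_{5,2})(Ω₁) = 0.09488 + 0.20374j ; Y_{5,2}(Ω₂) = -0.30678 + 0.18364j ; Δ = -0.06652 - 0.04508j
  [+3]  conj(Y_{5,3})(Ω₁) = 0.26984 + 0.03574j ; Y_{5,3}(Ω₂) = 0.28703 - 0.30095j ; Δ = 0.08821 - 0.07095j
  [+4]  conj(Y_{5,4})(Ω₁) = -0.13084 + 0.15561j ; Y_{5,4}(Ω₂) = -0.10713 + 0.19987j ; Δ = -0.01708 - 0.04282j
  [+5]  conj(Y_{5,5})(Ω₁) = 0.13186 + 0.42008j ; Y_{5,5}(Ω₂) = 0.01454 - 0.06432j ; Δ = 0.02894 - 0.00237j
Accumulated sum 0.14240 + 0.00000j; after 4π/(2l+1) scaling, 0.16268 + 0.00000j ⇒ P_5 = 0.162680

0.162680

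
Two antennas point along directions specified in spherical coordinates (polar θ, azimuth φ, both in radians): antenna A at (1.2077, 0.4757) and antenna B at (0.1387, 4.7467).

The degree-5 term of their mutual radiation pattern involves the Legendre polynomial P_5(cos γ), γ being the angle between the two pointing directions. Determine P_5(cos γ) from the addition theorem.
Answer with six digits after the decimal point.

0.345900

Summing Y*_{l m}(θ₁,φ₁)·Y_{l m}(θ₂,φ₂) over m ∈ [−5, 5]; prefactor 4π/(2·5+1) = 1.142397:
  term(m=-5) = -0.000006-0.000005i   from Y*(Ω₁)=-0.239441+0.228990i, Y(Ω₂)=+0.000004+0.000023i
  term(m=-4) = -0.000041+0.000207i   from Y*(Ω₁)=-0.129745+0.376329i, Y(Ω₂)=+0.000526-0.000073i
  term(m=-3) = +0.000265-0.000067i   from Y*(Ω₁)=+0.005476+0.037845i, Y(Ω₂)=-0.000735-0.007119i
  term(m=-2) = +0.012940+0.015742i   from Y*(Ω₁)=-0.189804-0.266206i, Y(Ω₂)=-0.062181+0.004274i
  term(m=-1) = +0.018277-0.038684i   from Y*(Ω₁)=-0.114947-0.059216i, Y(Ω₂)=+0.011351+0.330692i
  term(m=+0) = +0.239913+0.000000i   from Y*(Ω₁)=+0.297917-0.000000i, Y(Ω₂)=+0.805300+0.000000i
  term(m=+1) = +0.018277+0.038684i   from Y*(Ω₁)=+0.114947-0.059216i, Y(Ω₂)=-0.011351+0.330692i
  term(m=+2) = +0.012940-0.015742i   from Y*(Ω₁)=-0.189804+0.266206i, Y(Ω₂)=-0.062181-0.004274i
  term(m=+3) = +0.000265+0.000067i   from Y*(Ω₁)=-0.005476+0.037845i, Y(Ω₂)=+0.000735-0.007119i
  term(m=+4) = -0.000041-0.000207i   from Y*(Ω₁)=-0.129745-0.376329i, Y(Ω₂)=+0.000526+0.000073i
  term(m=+5) = -0.000006+0.000005i   from Y*(Ω₁)=+0.239441+0.228990i, Y(Ω₂)=-0.000004+0.000023i
Σ over m = +0.302784+0.000000i; ×(4π/11) → +0.345900+0.000000i. Real part: 0.345900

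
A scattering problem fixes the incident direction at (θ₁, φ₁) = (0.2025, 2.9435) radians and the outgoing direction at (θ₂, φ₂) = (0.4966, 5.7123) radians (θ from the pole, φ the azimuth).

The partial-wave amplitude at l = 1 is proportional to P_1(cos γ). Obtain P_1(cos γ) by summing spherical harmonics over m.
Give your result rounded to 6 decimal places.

Term-by-term m-sum for l=1 (normalisation 4π/3 = 4.188790):
  m=-1: -0.068127+0.013675i × +0.138504+0.088950i = -0.010652-0.004166i  (running Σ = -0.010652-0.004166i)
  m=0: +0.478619-0.000000i × +0.429583+0.000000i = +0.205607+0.000000i  (running Σ = +0.194954-0.004166i)
  m=1: +0.068127+0.013675i × -0.138504+0.088950i = -0.010652+0.004166i  (running Σ = +0.184302+0.000000i)
Total Σ_m = +0.184302+0.000000i. Multiply by 4.188790: +0.772003+0.000000i. P_1(cos γ) = 0.772003

0.772003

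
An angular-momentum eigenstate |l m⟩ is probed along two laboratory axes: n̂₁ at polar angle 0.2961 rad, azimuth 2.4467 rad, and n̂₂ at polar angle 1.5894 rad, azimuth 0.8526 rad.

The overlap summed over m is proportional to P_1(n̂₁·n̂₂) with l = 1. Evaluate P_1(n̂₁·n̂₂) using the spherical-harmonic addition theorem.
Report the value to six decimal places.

-0.024591

Term-by-term m-sum for l=1 (normalisation 4π/3 = 4.188790):
  m=-1: Y*=-0.07744 + 0.06455j  Y=0.22731 - 0.26011j  product -0.00081 + 0.03481j
  m=+0: Y*=0.46734 + 0.00000j  Y=-0.00909 + 0.00000j  product -0.00425 + 0.00000j
  m=+1: Y*=0.07744 + 0.06455j  Y=-0.22731 - 0.26011j  product -0.00081 - 0.03481j
Total Σ_m = -0.00587 + 0.00000j. Multiply by 4.188790: -0.02459 + 0.00000j. P_1(cos γ) = -0.024591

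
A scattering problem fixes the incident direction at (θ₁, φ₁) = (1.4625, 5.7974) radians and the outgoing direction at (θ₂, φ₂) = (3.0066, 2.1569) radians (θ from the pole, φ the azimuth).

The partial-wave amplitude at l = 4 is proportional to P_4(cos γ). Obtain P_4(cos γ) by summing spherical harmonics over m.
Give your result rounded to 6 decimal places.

0.196983

Term-by-term m-sum for l=4 (normalisation 4π/9 = 1.396263):
  term(m=-4) = (-0.000026, 0.000057)   from Y*(Ω₁)=(-0.157254, -0.402634), Y(Ω₂)=(-0.000101, -0.000104)
  term(m=-3) = (0.000030, 0.000401)   from Y*(Ω₁)=(0.015047, -0.132069), Y(Ω₂)=(-0.002970, 0.000564)
  term(m=-2) = (-0.005857, -0.009078)   from Y*(Ω₁)=(-0.171219, 0.250687), Y(Ω₂)=(-0.013812, 0.032797)
  term(m=-1) = (-0.031831, -0.017344)   from Y*(Ω₁)=(-0.131183, 0.069263), Y(Ω₂)=(0.135161, 0.203579)
  term(m=+0) = (0.216447, 0.000000)   from Y*(Ω₁)=(0.280787, -0.000000), Y(Ω₂)=(0.770857, 0.000000)
  term(m=+1) = (-0.031831, 0.017344)   from Y*(Ω₁)=(0.131183, 0.069263), Y(Ω₂)=(-0.135161, 0.203579)
  term(m=+2) = (-0.005857, 0.009078)   from Y*(Ω₁)=(-0.171219, -0.250687), Y(Ω₂)=(-0.013812, -0.032797)
  term(m=+3) = (0.000030, -0.000401)   from Y*(Ω₁)=(-0.015047, -0.132069), Y(Ω₂)=(0.002970, 0.000564)
  term(m=+4) = (-0.000026, -0.000057)   from Y*(Ω₁)=(-0.157254, 0.402634), Y(Ω₂)=(-0.000101, 0.000104)
Σ over m = (0.141078, 0.000000); ×(4π/9) → (0.196983, 0.000000). Real part: 0.196983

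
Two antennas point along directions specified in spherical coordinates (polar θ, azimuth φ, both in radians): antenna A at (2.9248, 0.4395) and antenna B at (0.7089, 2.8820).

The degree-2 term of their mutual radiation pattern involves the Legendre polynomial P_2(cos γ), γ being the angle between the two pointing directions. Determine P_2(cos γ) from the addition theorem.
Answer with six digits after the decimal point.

0.579908

Expand P_2 via completeness: Σ_{m} conj(Y_{2,m}) at Ω₁ times Y_{2,m} at Ω₂ —
  term(m=-2) = +0.000503+0.002882i   from Y*(Ω₁)=+0.011401+0.013763i, Y(Ω₂)=+0.142131+0.081225i
  term(m=-1) = +0.047421+0.039869i   from Y*(Ω₁)=-0.146861-0.069050i, Y(Ω₂)=-0.368971-0.097993i
  term(m=+0) = +0.134891+0.000000i   from Y*(Ω₁)=+0.587006-0.000000i, Y(Ω₂)=+0.229794+0.000000i
  term(m=+1) = +0.047421-0.039869i   from Y*(Ω₁)=+0.146861-0.069050i, Y(Ω₂)=+0.368971-0.097993i
  term(m=+2) = +0.000503-0.002882i   from Y*(Ω₁)=+0.011401-0.013763i, Y(Ω₂)=+0.142131-0.081225i
Accumulated sum +0.230738+0.000000i; after 4π/(2l+1) scaling, +0.579908+0.000000i ⇒ P_2 = 0.579908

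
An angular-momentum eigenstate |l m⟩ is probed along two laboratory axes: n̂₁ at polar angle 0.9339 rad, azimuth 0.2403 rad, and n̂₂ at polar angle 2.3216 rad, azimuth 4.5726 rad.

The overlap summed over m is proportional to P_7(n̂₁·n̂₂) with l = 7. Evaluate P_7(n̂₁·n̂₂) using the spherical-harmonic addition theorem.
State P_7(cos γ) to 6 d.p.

-0.308723

Addition theorem: P_7(cos γ) = (4π/15) Σ_m Y*_{lm}(Ω₁) Y_{lm}(Ω₂), m = −7…7:
  m=-7: Y*=(-0.012056, 0.107868)  Y=(0.046336, -0.031177)  product (0.002804, 0.005374)
  m=-6: Y*=(0.038646, 0.297923)  Y=(0.130330, 0.145030)  product (-0.038171, 0.044433)
  m=-5: Y*=(0.160030, 0.413457)  Y=(-0.249127, 0.296408)  product (-0.162420, -0.055569)
  m=-4: Y*=(0.166773, 0.238821)  Y=(-0.369980, -0.231524)  product (-0.006410, -0.126971)
  m=-3: Y*=(-0.106034, -0.093168)  Y=(0.057384, -0.128717)  product (-0.018077, 0.008302)
  m=-2: Y*=(-0.320858, -0.167287)  Y=(-0.286279, -0.082190)  product (0.078106, 0.074262)
  m=-1: Y*=(-0.009596, -0.002351)  Y=(0.039973, -0.284090)  product (-0.001052, 0.002632)
  m=+0: Y*=(0.353376, -0.000000)  Y=(-0.220932, 0.000000)  product (-0.078072, 0.000000)
  m=+1: Y*=(0.009596, -0.002351)  Y=(-0.039973, -0.284090)  product (-0.001052, -0.002632)
  m=+2: Y*=(-0.320858, 0.167287)  Y=(-0.286279, 0.082190)  product (0.078106, -0.074262)
  m=+3: Y*=(0.106034, -0.093168)  Y=(-0.057384, -0.128717)  product (-0.018077, -0.008302)
  m=+4: Y*=(0.166773, -0.238821)  Y=(-0.369980, 0.231524)  product (-0.006410, 0.126971)
  m=+5: Y*=(-0.160030, 0.413457)  Y=(0.249127, 0.296408)  product (-0.162420, 0.055569)
  m=+6: Y*=(0.038646, -0.297923)  Y=(0.130330, -0.145030)  product (-0.038171, -0.044433)
  m=+7: Y*=(0.012056, 0.107868)  Y=(-0.046336, -0.031177)  product (0.002804, -0.005374)
Σ over m = (-0.368510, -0.000000); ×(4π/15) → (-0.308723, -0.000000). Real part: -0.308723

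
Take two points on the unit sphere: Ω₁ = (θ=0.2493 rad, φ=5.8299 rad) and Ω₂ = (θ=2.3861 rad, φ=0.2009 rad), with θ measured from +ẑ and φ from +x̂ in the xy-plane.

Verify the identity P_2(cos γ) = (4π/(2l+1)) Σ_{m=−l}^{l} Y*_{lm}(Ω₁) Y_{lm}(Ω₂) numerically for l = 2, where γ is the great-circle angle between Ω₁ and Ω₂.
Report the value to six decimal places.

-0.010615

Summing Y*_{l m}(θ₁,φ₁)·Y_{l m}(θ₂,φ₂) over m ∈ [−2, 2]; prefactor 4π/(2·2+1) = 2.513274:
  [-2]  conj(Y_{2,-2})(Ω₁) = 0.01450 - 0.01851j ; Y_{2,-2}(Ω₂) = 0.16713 - 0.07102j ; Δ = 0.00111 - 0.00412j
  [-1]  conj(Y_{2,-1})(Ω₁) = 0.16606 - 0.08089j ; Y_{2,-1}(Ω₂) = -0.37783 + 0.07694j ; Δ = -0.05652 + 0.04334j
  [+0]  conj(Y_{2,0})(Ω₁) = 0.57319 + 0.00000j ; Y_{2,0}(Ω₂) = 0.18597 + 0.00000j ; Δ = 0.10660 + 0.00000j
  [+1]  conj(Y_{2,1})(Ω₁) = -0.16606 - 0.08089j ; Y_{2,1}(Ω₂) = 0.37783 + 0.07694j ; Δ = -0.05652 - 0.04334j
  [+2]  conj(Y_{2,2})(Ω₁) = 0.01450 + 0.01851j ; Y_{2,2}(Ω₂) = 0.16713 + 0.07102j ; Δ = 0.00111 + 0.00412j
Total Σ_m = -0.00422 - 0.00000j. Multiply by 2.513274: -0.01062 - 0.00000j. P_2(cos γ) = -0.010615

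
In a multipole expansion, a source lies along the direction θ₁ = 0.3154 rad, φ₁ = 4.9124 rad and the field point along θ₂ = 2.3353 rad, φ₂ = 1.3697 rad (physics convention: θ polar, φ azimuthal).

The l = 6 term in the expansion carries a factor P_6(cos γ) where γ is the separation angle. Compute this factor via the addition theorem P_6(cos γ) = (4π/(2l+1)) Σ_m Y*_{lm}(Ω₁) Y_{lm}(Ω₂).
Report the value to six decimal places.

Summing Y*_{l m}(θ₁,φ₁)·Y_{l m}(θ₂,φ₂) over m ∈ [−6, 6]; prefactor 4π/(2·6+1) = 0.966644:
  m=-6: (-0.000156, -0.000401) × (-0.024321, -0.063796) = (-0.000022, 0.000020)  (running Σ = (-0.000022, 0.000020))
  m=-5: (0.003845, -0.002468) × (-0.191537, 0.121507) = (-0.000437, 0.000940)  (running Σ = (-0.000458, 0.000960))
  m=-4: (0.020578, 0.021189) × (0.286697, 0.297796) = (-0.000411, 0.012203)  (running Σ = (-0.000869, 0.013163))
  m=-3: (-0.072450, 0.105892) × (0.218323, -0.316881) = (0.017738, 0.046076)  (running Σ = (0.016869, 0.059239))
  m=-2: (-0.337341, -0.142634) × (0.007638, 0.003249) = (-0.002113, -0.002186)  (running Σ = (0.014756, 0.057053))
  m=-1: (0.116863, -0.576472) × (0.073925, -0.362639) = (-0.200412, -0.084995)  (running Σ = (-0.185657, -0.027941))
  m=0: (0.198888, -0.000000) × (-0.101438, 0.000000) = (-0.020175, 0.000000)  (running Σ = (-0.205832, -0.027941))
  m=1: (-0.116863, -0.576472) × (-0.073925, -0.362639) = (-0.200412, 0.084995)  (running Σ = (-0.406244, 0.057053))
  m=2: (-0.337341, 0.142634) × (0.007638, -0.003249) = (-0.002113, 0.002186)  (running Σ = (-0.408357, 0.059239))
  m=3: (0.072450, 0.105892) × (-0.218323, -0.316881) = (0.017738, -0.046076)  (running Σ = (-0.390619, 0.013163))
  m=4: (0.020578, -0.021189) × (0.286697, -0.297796) = (-0.000411, -0.012203)  (running Σ = (-0.391030, 0.000960))
  m=5: (-0.003845, -0.002468) × (0.191537, 0.121507) = (-0.000437, -0.000940)  (running Σ = (-0.391467, 0.000020))
  m=6: (-0.000156, 0.000401) × (-0.024321, 0.063796) = (-0.000022, -0.000020)  (running Σ = (-0.391488, -0.000000))
Accumulated sum (-0.391488, -0.000000); after 4π/(2l+1) scaling, (-0.378430, -0.000000) ⇒ P_6 = -0.378430

-0.378430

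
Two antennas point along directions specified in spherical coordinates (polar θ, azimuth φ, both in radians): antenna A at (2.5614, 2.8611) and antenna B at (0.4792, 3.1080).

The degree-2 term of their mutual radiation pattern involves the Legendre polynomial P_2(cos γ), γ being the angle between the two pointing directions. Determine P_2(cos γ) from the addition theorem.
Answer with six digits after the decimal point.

Addition theorem: P_2(cos γ) = (4π/5) Σ_m Y*_{lm}(Ω₁) Y_{lm}(Ω₂), m = −2…2:
  m=-2: Y*=+0.098287-0.061756i  Y=+0.081931+0.005513i  product +0.008393-0.004518i
  m=-1: Y*=+0.340354-0.098052i  Y=-0.315899-0.010616i  product -0.108559+0.027361i
  m=+0: Y*=+0.346451-0.000000i  Y=+0.429641+0.000000i  product +0.148849+0.000000i
  m=+1: Y*=-0.340354-0.098052i  Y=+0.315899-0.010616i  product -0.108559-0.027361i
  m=+2: Y*=+0.098287+0.061756i  Y=+0.081931-0.005513i  product +0.008393+0.004518i
Total Σ_m = -0.051482+0.000000i. Multiply by 2.513274: -0.129387+0.000000i. P_2(cos γ) = -0.129387

-0.129387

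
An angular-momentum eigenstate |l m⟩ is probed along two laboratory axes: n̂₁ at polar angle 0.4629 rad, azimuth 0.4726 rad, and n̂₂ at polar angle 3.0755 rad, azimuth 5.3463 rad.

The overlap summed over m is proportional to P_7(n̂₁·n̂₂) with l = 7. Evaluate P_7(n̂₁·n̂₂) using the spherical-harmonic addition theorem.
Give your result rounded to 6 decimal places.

0.397853

Addition theorem: P_7(cos γ) = (4π/15) Σ_m Y*_{lm}(Ω₁) Y_{lm}(Ω₂), m = −7…7:
  m=-7: Y*=(-0.001746, -0.000294)  Y=(0.000000, 0.000000)  product (-0.000000, -0.000000)
  m=-6: Y*=(-0.012656, 0.003998)  Y=(-0.000000, 0.000000)  product (0.000000, -0.000000)
  m=-5: Y*=(-0.043633, 0.043043)  Y=(-0.000000, -0.000006)  product (0.000000, 0.000000)
  m=-4: Y*=(-0.060766, 0.183610)  Y=(0.000114, 0.000079)  product (-0.000021, 0.000016)
  m=-3: Y*=(0.062780, 0.407131)  Y=(-0.002382, 0.000819)  product (-0.000483, -0.000919)
  m=-2: Y*=(0.303899, 0.420684)  Y=(0.009597, -0.030700)  product (0.015832, -0.005293)
  m=-1: Y*=(0.151052, 0.077224)  Y=(0.155242, 0.211179)  product (0.007142, 0.043887)
  m=+0: Y*=(-0.418768, -0.000000)  Y=(-1.026736, 0.000000)  product (0.429964, 0.000000)
  m=+1: Y*=(-0.151052, 0.077224)  Y=(-0.155242, 0.211179)  product (0.007142, -0.043887)
  m=+2: Y*=(0.303899, -0.420684)  Y=(0.009597, 0.030700)  product (0.015832, 0.005293)
  m=+3: Y*=(-0.062780, 0.407131)  Y=(0.002382, 0.000819)  product (-0.000483, 0.000919)
  m=+4: Y*=(-0.060766, -0.183610)  Y=(0.000114, -0.000079)  product (-0.000021, -0.000016)
  m=+5: Y*=(0.043633, 0.043043)  Y=(0.000000, -0.000006)  product (0.000000, -0.000000)
  m=+6: Y*=(-0.012656, -0.003998)  Y=(-0.000000, -0.000000)  product (0.000000, 0.000000)
  m=+7: Y*=(0.001746, -0.000294)  Y=(-0.000000, 0.000000)  product (-0.000000, 0.000000)
Total Σ_m = (0.474902, 0.000000). Multiply by 0.837758: (0.397853, 0.000000). P_7(cos γ) = 0.397853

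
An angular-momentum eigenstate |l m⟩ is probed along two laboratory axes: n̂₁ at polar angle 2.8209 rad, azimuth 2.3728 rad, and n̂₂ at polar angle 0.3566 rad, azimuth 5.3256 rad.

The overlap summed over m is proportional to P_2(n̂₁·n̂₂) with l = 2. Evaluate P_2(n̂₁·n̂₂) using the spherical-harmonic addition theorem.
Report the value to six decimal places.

Addition theorem: P_2(cos γ) = (4π/5) Σ_m Y*_{lm}(Ω₁) Y_{lm}(Ω₂), m = −2…2:
  term(m=-2) = +0.001680+0.000666i   from Y*(Ω₁)=+0.001274-0.038361i, Y(Ω₂)=-0.015892+0.044309i
  term(m=-1) = +0.057369+0.010961i   from Y*(Ω₁)=+0.166111-0.160684i, Y(Ω₂)=+0.145441+0.206678i
  term(m=+0) = +0.276691+0.000000i   from Y*(Ω₁)=+0.536765-0.000000i, Y(Ω₂)=+0.515479+0.000000i
  term(m=+1) = +0.057369-0.010961i   from Y*(Ω₁)=-0.166111-0.160684i, Y(Ω₂)=-0.145441+0.206678i
  term(m=+2) = +0.001680-0.000666i   from Y*(Ω₁)=+0.001274+0.038361i, Y(Ω₂)=-0.015892-0.044309i
Accumulated sum +0.394788+0.000000i; after 4π/(2l+1) scaling, +0.992211+0.000000i ⇒ P_2 = 0.992211

0.992211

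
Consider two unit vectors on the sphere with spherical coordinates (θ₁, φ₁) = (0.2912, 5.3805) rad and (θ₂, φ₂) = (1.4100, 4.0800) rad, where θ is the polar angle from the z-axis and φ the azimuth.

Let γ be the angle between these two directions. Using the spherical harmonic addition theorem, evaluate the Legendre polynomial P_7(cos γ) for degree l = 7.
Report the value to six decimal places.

Addition theorem: P_7(cos γ) = (4π/15) Σ_m Y*_{lm}(Ω₁) Y_{lm}(Ω₂), m = −7…7:
  term(m=-7) = -0.000035+0.000012i   from Y*(Ω₁)=+0.000080-0.000003i, Y(Ω₂)=-0.438093+0.128667i
  term(m=-6) = +0.000014+0.000278i   from Y*(Ω₁)=+0.000649+0.000765i, Y(Ω₂)=+0.220135+0.168302i
  term(m=-5) = -0.001750-0.000390i   from Y*(Ω₁)=-0.001546+0.007668i, Y(Ω₂)=-0.004666+0.229230i
  term(m=-4) = -0.005966+0.011195i   from Y*(Ω₁)=-0.038036+0.019280i, Y(Ω₂)=+0.243474-0.170908i
  term(m=-3) = -0.017793-0.016909i   from Y*(Ω₁)=-0.149298-0.069111i, Y(Ω₂)=+0.141323+0.047834i
  term(m=-2) = -0.109363+0.065644i   from Y*(Ω₁)=-0.098958-0.414098i, Y(Ω₂)=-0.090255-0.285668i
  term(m=-1) = -0.019230-0.069403i   from Y*(Ω₁)=+0.380949-0.482712i, Y(Ω₂)=+0.069225-0.094468i
  term(m=+0) = -0.038978+0.000000i   from Y*(Ω₁)=+0.130244-0.000000i, Y(Ω₂)=-0.299265+0.000000i
  term(m=+1) = -0.019230+0.069403i   from Y*(Ω₁)=-0.380949-0.482712i, Y(Ω₂)=-0.069225-0.094468i
  term(m=+2) = -0.109363-0.065644i   from Y*(Ω₁)=-0.098958+0.414098i, Y(Ω₂)=-0.090255+0.285668i
  term(m=+3) = -0.017793+0.016909i   from Y*(Ω₁)=+0.149298-0.069111i, Y(Ω₂)=-0.141323+0.047834i
  term(m=+4) = -0.005966-0.011195i   from Y*(Ω₁)=-0.038036-0.019280i, Y(Ω₂)=+0.243474+0.170908i
  term(m=+5) = -0.001750+0.000390i   from Y*(Ω₁)=+0.001546+0.007668i, Y(Ω₂)=+0.004666+0.229230i
  term(m=+6) = +0.000014-0.000278i   from Y*(Ω₁)=+0.000649-0.000765i, Y(Ω₂)=+0.220135-0.168302i
  term(m=+7) = -0.000035-0.000012i   from Y*(Ω₁)=-0.000080-0.000003i, Y(Ω₂)=+0.438093+0.128667i
Total Σ_m = -0.347224+0.000000i. Multiply by 0.837758: -0.290889+0.000000i. P_7(cos γ) = -0.290889

-0.290889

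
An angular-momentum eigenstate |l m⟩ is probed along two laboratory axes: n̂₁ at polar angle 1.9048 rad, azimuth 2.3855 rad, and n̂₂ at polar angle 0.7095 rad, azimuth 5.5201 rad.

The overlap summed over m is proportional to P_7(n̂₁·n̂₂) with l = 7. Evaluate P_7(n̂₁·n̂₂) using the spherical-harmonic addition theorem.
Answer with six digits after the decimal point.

Expand P_7 via completeness: Σ_{m} conj(Y_{7,m}) at Ω₁ times Y_{7,m} at Ω₂ —
  m=-7: -0.184142-0.280902i × +0.014654-0.020131i = -0.008353-0.000409i  (running Σ = -0.008353-0.000409i)
  m=-6: +0.076285-0.429371i × -0.014483-0.107531i = -0.047275-0.001985i  (running Σ = -0.055629-0.002394i)
  m=-5: +0.088035-0.065392i × -0.218104-0.174159i = -0.030589-0.001070i  (running Σ = -0.086218-0.003464i)
  m=-4: -0.305078-0.035927i × -0.447752+0.040069i = +0.138039+0.003862i  (running Σ = +0.051821+0.000398i)
  m=-3: -0.146284-0.174564i × -0.249434+0.285280i = +0.086288+0.001810i  (running Σ = +0.138109+0.002209i)
  m=-2: -0.012952+0.220726i × -0.002107-0.047182i = +0.010442+0.000146i  (running Σ = +0.148550+0.002355i)
  m=-1: -0.189825+0.179013i × -0.285168-0.272718i = +0.102952+0.000720i  (running Σ = +0.251502+0.003075i)
  m=0: +0.192924-0.000000i × -0.076437+0.000000i = -0.014747+0.000000i  (running Σ = +0.236756+0.003075i)
  m=1: +0.189825+0.179013i × +0.285168-0.272718i = +0.102952-0.000720i  (running Σ = +0.339708+0.002355i)
  m=2: -0.012952-0.220726i × -0.002107+0.047182i = +0.010442-0.000146i  (running Σ = +0.350150+0.002209i)
  m=3: +0.146284-0.174564i × +0.249434+0.285280i = +0.086288-0.001810i  (running Σ = +0.436438+0.000398i)
  m=4: -0.305078+0.035927i × -0.447752-0.040069i = +0.138039-0.003862i  (running Σ = +0.574476-0.003464i)
  m=5: -0.088035-0.065392i × +0.218104-0.174159i = -0.030589+0.001070i  (running Σ = +0.543887-0.002394i)
  m=6: +0.076285+0.429371i × -0.014483+0.107531i = -0.047275+0.001985i  (running Σ = +0.496612-0.000409i)
  m=7: +0.184142-0.280902i × -0.014654-0.020131i = -0.008353+0.000409i  (running Σ = +0.488258+0.000000i)
Σ over m = +0.488258+0.000000i; ×(4π/15) → +0.409042+0.000000i. Real part: 0.409042

0.409042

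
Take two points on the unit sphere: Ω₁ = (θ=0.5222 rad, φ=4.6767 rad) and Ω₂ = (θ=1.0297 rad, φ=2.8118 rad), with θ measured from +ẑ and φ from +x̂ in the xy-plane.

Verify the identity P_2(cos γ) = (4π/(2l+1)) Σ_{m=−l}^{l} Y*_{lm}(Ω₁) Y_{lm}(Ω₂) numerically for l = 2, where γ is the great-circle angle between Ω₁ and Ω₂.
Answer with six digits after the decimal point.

-0.343996

Addition theorem: P_2(cos γ) = (4π/5) Σ_m Y*_{lm}(Ω₁) Y_{lm}(Ω₂), m = −2…2:
  m=-2: -0.09586 + 0.00685j × 0.22427 + 0.17391j = -0.02269 - 0.01513j  (running Σ = -0.02269 - 0.01513j)
  m=-1: -0.01192 - 0.33377j × -0.32270 - 0.11046j = -0.03302 + 0.10902j  (running Σ = -0.05571 + 0.09389j)
  m=0: 0.39538 + 0.00000j × -0.06437 + 0.00000j = -0.02545 + 0.00000j  (running Σ = -0.08116 + 0.09389j)
  m=1: 0.01192 - 0.33377j × 0.32270 - 0.11046j = -0.03302 - 0.10902j  (running Σ = -0.11418 - 0.01513j)
  m=2: -0.09586 - 0.00685j × 0.22427 - 0.17391j = -0.02269 + 0.01513j  (running Σ = -0.13687 + 0.00000j)
Accumulated sum -0.13687 + 0.00000j; after 4π/(2l+1) scaling, -0.34400 + 0.00000j ⇒ P_2 = -0.343996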